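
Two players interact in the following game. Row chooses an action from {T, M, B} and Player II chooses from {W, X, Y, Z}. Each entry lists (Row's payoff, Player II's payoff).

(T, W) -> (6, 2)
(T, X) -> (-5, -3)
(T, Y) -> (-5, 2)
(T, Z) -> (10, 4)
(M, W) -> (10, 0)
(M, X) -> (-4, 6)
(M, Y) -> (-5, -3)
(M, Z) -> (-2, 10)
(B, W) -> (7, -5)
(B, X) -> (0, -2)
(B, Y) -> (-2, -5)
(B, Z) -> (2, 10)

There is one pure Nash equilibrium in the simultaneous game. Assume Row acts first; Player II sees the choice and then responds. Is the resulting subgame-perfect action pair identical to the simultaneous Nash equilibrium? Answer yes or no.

Solve by backward induction (Row leads).
- T: BR = Z, leader payoff 10.
- M: BR = Z, leader payoff -2.
- B: BR = Z, leader payoff 2.
Row's induced payoffs are 10, -2, 2, so Row commits to T. Subgame-perfect outcome: (T, Z) with payoffs (10, 4).
For the simultaneous game, intersect best replies.
Row's best replies: W→M; X→B; Y→B; Z→T.
Player II's best replies: T→Z; M→Z; B→Z.
The unique mutual best reply is (T, Z), giving (10, 4).
Sequential outcome (T, Z) coincides with the Nash profile (T, Z).

yes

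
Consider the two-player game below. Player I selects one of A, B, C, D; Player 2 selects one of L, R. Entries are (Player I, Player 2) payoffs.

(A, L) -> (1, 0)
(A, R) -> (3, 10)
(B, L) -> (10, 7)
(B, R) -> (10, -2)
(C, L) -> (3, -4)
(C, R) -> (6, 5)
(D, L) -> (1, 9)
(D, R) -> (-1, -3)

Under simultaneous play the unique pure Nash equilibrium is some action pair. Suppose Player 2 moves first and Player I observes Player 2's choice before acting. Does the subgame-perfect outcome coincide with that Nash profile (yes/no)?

yes

Backward induction with Player 2 moving first.
- L: BR = B, leader payoff 7.
- R: BR = B, leader payoff -2.
Among 7, -2, the best is 7 at L. Subgame-perfect outcome: (B, L) with payoffs (10, 7).
Under simultaneous play:
Player I's best replies: L→B; R→B.
Player 2's best replies: A→R; B→L; C→R; D→L.
Only (B, L) has each player best-responding; Nash payoffs (10, 7).
Sequential outcome (B, L) coincides with the Nash profile (B, L).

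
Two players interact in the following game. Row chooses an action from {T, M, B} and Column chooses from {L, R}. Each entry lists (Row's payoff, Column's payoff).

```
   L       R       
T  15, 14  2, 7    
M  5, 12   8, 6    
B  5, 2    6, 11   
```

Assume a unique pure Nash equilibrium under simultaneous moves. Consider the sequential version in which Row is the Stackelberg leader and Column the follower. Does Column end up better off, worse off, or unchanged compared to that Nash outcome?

unchanged

Work backward from Column's decision.
- T → Column plays L (best of 14, 7); Row gets 15.
- M → Column plays L (best of 12, 6); Row gets 5.
- B → Column plays R (best of 2, 11); Row gets 6.
Row's induced payoffs are 15, 5, 6, so Row commits to T. Subgame-perfect outcome: (T, L) with payoffs (15, 14).
Under simultaneous play:
Row's best replies: L→T; R→M.
Column's best replies: T→L; M→L; B→R.
The unique mutual best reply is (T, L), giving (15, 14).
Column earns 14 sequentially versus 14 at the Nash outcome: unchanged.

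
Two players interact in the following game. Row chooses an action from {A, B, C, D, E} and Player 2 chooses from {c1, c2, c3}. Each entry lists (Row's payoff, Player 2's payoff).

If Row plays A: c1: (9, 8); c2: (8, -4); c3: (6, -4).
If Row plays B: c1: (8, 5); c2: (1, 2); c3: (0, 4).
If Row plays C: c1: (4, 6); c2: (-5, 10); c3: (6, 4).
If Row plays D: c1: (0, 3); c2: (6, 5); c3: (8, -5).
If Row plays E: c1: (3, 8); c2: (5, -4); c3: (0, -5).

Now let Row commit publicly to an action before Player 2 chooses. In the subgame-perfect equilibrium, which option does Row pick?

Player 2 best-responds to each possible Row move:
- A: BR = c1, leader payoff 9.
- B: BR = c1, leader payoff 8.
- C: BR = c2, leader payoff -5.
- D: BR = c2, leader payoff 6.
- E: BR = c1, leader payoff 3.
Row's induced payoffs are 9, 8, -5, 6, 3, so Row commits to A. Subgame-perfect outcome: (A, c1) with payoffs (9, 8).

A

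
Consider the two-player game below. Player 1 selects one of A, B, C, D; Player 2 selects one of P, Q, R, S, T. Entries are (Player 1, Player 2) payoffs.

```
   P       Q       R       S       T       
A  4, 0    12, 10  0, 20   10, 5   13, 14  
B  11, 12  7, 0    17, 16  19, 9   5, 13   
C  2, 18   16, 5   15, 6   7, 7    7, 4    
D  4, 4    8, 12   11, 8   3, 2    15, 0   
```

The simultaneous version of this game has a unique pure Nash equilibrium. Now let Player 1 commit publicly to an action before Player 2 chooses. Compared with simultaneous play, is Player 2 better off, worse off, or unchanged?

unchanged

Backward induction with Player 1 moving first.
- A → Player 2 plays R (best of 0, 10, 20, 5, 14); Player 1 gets 0.
- B → Player 2 plays R (best of 12, 0, 16, 9, 13); Player 1 gets 17.
- C → Player 2 plays P (best of 18, 5, 6, 7, 4); Player 1 gets 2.
- D → Player 2 plays Q (best of 4, 12, 8, 2, 0); Player 1 gets 8.
Player 1's induced payoffs are 0, 17, 2, 8, so Player 1 commits to B. Subgame-perfect outcome: (B, R) with payoffs (17, 16).
Under simultaneous play:
Player 1's best replies: P→B; Q→C; R→B; S→B; T→D.
Player 2's best replies: A→R; B→R; C→P; D→Q.
The unique mutual best reply is (B, R), giving (17, 16).
Player 2 earns 16 sequentially versus 16 at the Nash outcome: unchanged.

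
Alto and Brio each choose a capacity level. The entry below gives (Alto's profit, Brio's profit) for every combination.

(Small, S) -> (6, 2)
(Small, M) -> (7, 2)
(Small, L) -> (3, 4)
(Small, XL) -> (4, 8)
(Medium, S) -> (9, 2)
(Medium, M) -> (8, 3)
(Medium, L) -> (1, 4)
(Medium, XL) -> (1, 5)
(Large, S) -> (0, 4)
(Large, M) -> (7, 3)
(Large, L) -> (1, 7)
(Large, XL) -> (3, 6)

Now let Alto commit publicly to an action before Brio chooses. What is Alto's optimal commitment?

Small

Brio best-responds to each possible Alto move:
- Small → Brio plays XL (best of 2, 2, 4, 8); Alto gets 4.
- Medium → Brio plays XL (best of 2, 3, 4, 5); Alto gets 1.
- Large → Brio plays L (best of 4, 3, 7, 6); Alto gets 1.
Among 4, 1, 1, the best is 4 at Small. Subgame-perfect outcome: (Small, XL) with payoffs (4, 8).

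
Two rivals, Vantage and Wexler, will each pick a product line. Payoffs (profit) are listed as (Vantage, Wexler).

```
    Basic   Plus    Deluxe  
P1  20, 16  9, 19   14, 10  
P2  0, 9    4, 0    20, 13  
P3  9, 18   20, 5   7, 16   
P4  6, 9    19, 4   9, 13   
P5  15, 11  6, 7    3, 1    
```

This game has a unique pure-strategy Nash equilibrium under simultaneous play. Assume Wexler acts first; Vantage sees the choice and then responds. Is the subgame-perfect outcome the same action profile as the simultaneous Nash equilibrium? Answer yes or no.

no

Backward induction with Wexler moving first.
- Basic: Vantage compares 20, 0, 9, 6, 15 and picks P1; Wexler would get 16.
- Plus: Vantage compares 9, 4, 20, 19, 6 and picks P3; Wexler would get 5.
- Deluxe: Vantage compares 14, 20, 7, 9, 3 and picks P2; Wexler would get 13.
Wexler's induced payoffs are 16, 5, 13, so Wexler commits to Basic. Subgame-perfect outcome: (P1, Basic) with payoffs (20, 16).
Under simultaneous play:
Vantage's best replies: Basic→P1; Plus→P3; Deluxe→P2.
Wexler's best replies: P1→Plus; P2→Deluxe; P3→Basic; P4→Deluxe; P5→Basic.
Only (P2, Deluxe) has each player best-responding; Nash payoffs (20, 13).
Sequential outcome (P1, Basic) differs from the Nash profile (P2, Deluxe).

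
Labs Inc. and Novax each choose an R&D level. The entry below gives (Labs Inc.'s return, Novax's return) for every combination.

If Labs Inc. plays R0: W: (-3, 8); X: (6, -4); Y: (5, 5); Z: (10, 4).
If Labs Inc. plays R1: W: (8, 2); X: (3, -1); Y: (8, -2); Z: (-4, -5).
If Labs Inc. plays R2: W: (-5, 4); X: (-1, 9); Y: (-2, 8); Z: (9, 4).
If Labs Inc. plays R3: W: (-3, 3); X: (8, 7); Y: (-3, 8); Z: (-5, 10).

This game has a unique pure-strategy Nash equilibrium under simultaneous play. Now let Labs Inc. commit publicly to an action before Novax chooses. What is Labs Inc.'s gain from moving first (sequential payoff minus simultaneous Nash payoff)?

0

Solve by backward induction (Labs Inc. leads).
- R0 → Novax plays W (best of 8, -4, 5, 4); Labs Inc. gets -3.
- R1 → Novax plays W (best of 2, -1, -2, -5); Labs Inc. gets 8.
- R2 → Novax plays X (best of 4, 9, 8, 4); Labs Inc. gets -1.
- R3 → Novax plays Z (best of 3, 7, 8, 10); Labs Inc. gets -5.
Among -3, 8, -1, -5, the best is 8 at R1. Subgame-perfect outcome: (R1, W) with payoffs (8, 2).
Under simultaneous play:
Labs Inc.'s best replies: W→R1; X→R3; Y→R1; Z→R0.
Novax's best replies: R0→W; R1→W; R2→X; R3→Z.
Only (R1, W) has each player best-responding; Nash payoffs (8, 2).
Labs Inc.'s commitment gain: 8 − 8 = 0.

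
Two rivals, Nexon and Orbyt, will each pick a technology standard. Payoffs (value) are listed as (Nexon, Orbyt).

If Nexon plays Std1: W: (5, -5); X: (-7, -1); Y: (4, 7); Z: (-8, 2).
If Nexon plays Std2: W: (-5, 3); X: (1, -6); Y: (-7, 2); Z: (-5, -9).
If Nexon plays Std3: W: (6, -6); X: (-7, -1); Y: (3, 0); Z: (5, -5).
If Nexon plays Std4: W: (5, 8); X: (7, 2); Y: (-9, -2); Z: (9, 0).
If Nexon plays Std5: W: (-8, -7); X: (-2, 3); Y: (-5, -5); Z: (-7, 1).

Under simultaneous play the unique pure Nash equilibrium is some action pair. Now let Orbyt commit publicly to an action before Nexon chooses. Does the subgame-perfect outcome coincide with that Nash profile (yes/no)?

yes

Backward induction with Orbyt moving first.
- W → Nexon plays Std3 (best of 5, -5, 6, 5, -8); Orbyt gets -6.
- X → Nexon plays Std4 (best of -7, 1, -7, 7, -2); Orbyt gets 2.
- Y → Nexon plays Std1 (best of 4, -7, 3, -9, -5); Orbyt gets 7.
- Z → Nexon plays Std4 (best of -8, -5, 5, 9, -7); Orbyt gets 0.
Maximizing over -6, 2, 7, 0, Orbyt chooses Y. Subgame-perfect outcome: (Std1, Y) with payoffs (4, 7).
For the simultaneous game, intersect best replies.
Nexon's best replies: W→Std3; X→Std4; Y→Std1; Z→Std4.
Orbyt's best replies: Std1→Y; Std2→W; Std3→Y; Std4→W; Std5→X.
The unique mutual best reply is (Std1, Y), giving (4, 7).
Sequential outcome (Std1, Y) coincides with the Nash profile (Std1, Y).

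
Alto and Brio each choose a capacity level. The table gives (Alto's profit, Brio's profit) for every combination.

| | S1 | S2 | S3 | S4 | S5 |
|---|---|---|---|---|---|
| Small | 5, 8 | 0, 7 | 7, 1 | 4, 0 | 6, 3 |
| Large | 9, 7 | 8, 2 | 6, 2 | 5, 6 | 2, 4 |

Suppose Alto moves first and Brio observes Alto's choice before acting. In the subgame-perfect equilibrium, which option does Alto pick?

Large

Solve by backward induction (Alto leads).
- Small → Brio plays S1 (best of 8, 7, 1, 0, 3); Alto gets 5.
- Large → Brio plays S1 (best of 7, 2, 2, 6, 4); Alto gets 9.
Maximizing over 5, 9, Alto chooses Large. Subgame-perfect outcome: (Large, S1) with payoffs (9, 7).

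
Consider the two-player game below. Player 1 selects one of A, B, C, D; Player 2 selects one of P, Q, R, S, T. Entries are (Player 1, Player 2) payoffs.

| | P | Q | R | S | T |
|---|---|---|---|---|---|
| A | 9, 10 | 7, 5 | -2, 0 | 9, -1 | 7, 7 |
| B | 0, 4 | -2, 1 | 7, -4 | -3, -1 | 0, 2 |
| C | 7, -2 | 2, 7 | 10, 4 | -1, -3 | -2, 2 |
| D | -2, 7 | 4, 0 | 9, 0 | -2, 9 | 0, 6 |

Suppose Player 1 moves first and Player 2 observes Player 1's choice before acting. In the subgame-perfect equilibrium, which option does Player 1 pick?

A

Player 2 best-responds to each possible Player 1 move:
- A → Player 2 plays P (best of 10, 5, 0, -1, 7); Player 1 gets 9.
- B → Player 2 plays P (best of 4, 1, -4, -1, 2); Player 1 gets 0.
- C → Player 2 plays Q (best of -2, 7, 4, -3, 2); Player 1 gets 2.
- D → Player 2 plays S (best of 7, 0, 0, 9, 6); Player 1 gets -2.
Among 9, 0, 2, -2, the best is 9 at A. Subgame-perfect outcome: (A, P) with payoffs (9, 10).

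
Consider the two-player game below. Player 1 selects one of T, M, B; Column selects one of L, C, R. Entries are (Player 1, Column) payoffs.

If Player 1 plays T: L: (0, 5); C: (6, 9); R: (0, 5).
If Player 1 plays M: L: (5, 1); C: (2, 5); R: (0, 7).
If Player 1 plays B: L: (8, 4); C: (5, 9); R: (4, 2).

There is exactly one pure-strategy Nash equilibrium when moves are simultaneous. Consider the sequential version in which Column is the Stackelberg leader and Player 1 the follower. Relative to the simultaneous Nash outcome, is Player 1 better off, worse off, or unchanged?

unchanged

Backward induction with Column moving first.
- L: Player 1 compares 0, 5, 8 and picks B; Column would get 4.
- C: Player 1 compares 6, 2, 5 and picks T; Column would get 9.
- R: Player 1 compares 0, 0, 4 and picks B; Column would get 2.
Column's induced payoffs are 4, 9, 2, so Column commits to C. Subgame-perfect outcome: (T, C) with payoffs (6, 9).
Under simultaneous play:
Player 1's best replies: L→B; C→T; R→B.
Column's best replies: T→C; M→R; B→C.
The unique mutual best reply is (T, C), giving (6, 9).
Player 1 earns 6 sequentially versus 6 at the Nash outcome: unchanged.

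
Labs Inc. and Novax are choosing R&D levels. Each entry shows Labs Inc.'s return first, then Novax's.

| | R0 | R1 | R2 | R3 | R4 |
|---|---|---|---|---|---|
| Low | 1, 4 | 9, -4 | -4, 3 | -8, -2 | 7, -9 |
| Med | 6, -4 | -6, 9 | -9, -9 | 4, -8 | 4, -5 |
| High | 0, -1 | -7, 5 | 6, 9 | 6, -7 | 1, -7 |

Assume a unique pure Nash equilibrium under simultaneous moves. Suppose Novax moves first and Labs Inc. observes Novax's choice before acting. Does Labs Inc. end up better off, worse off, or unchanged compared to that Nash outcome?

unchanged

Work backward from Labs Inc.'s decision.
- R0 → Labs Inc. plays Med (best of 1, 6, 0); Novax gets -4.
- R1 → Labs Inc. plays Low (best of 9, -6, -7); Novax gets -4.
- R2 → Labs Inc. plays High (best of -4, -9, 6); Novax gets 9.
- R3 → Labs Inc. plays High (best of -8, 4, 6); Novax gets -7.
- R4 → Labs Inc. plays Low (best of 7, 4, 1); Novax gets -9.
Novax's induced payoffs are -4, -4, 9, -7, -9, so Novax commits to R2. Subgame-perfect outcome: (High, R2) with payoffs (6, 9).
For the simultaneous game, intersect best replies.
Labs Inc.'s best replies: R0→Med; R1→Low; R2→High; R3→High; R4→Low.
Novax's best replies: Low→R0; Med→R1; High→R2.
Only (High, R2) has each player best-responding; Nash payoffs (6, 9).
Labs Inc. earns 6 sequentially versus 6 at the Nash outcome: unchanged.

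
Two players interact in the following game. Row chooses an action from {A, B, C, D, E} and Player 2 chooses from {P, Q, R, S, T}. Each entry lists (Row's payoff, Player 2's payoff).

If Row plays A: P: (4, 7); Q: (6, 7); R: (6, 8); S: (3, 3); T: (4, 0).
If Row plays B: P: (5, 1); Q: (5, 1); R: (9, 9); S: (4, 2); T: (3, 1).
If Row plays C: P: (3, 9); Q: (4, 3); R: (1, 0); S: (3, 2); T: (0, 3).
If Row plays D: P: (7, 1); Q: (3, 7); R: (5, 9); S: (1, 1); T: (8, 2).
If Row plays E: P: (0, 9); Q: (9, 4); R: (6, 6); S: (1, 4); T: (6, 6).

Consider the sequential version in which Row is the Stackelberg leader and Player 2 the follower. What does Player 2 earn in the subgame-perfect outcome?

9

Player 2 best-responds to each possible Row move:
- A: BR = R, leader payoff 6.
- B: BR = R, leader payoff 9.
- C: BR = P, leader payoff 3.
- D: BR = R, leader payoff 5.
- E: BR = P, leader payoff 0.
Among 6, 9, 3, 5, 0, the best is 9 at B. Subgame-perfect outcome: (B, R) with payoffs (9, 9).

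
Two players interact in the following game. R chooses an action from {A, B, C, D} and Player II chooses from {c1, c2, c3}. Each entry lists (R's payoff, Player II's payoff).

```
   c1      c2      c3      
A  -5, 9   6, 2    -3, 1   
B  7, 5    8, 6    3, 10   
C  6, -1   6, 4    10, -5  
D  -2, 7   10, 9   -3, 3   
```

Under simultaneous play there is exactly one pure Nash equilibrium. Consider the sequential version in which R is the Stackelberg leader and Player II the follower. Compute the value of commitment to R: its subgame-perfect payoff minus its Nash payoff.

0

Backward induction with R moving first.
- A → Player II plays c1 (best of 9, 2, 1); R gets -5.
- B → Player II plays c3 (best of 5, 6, 10); R gets 3.
- C → Player II plays c2 (best of -1, 4, -5); R gets 6.
- D → Player II plays c2 (best of 7, 9, 3); R gets 10.
Among -5, 3, 6, 10, the best is 10 at D. Subgame-perfect outcome: (D, c2) with payoffs (10, 9).
Under simultaneous play:
R's best replies: c1→B; c2→D; c3→C.
Player II's best replies: A→c1; B→c3; C→c2; D→c2.
Only (D, c2) has each player best-responding; Nash payoffs (10, 9).
R's commitment gain: 10 − 10 = 0.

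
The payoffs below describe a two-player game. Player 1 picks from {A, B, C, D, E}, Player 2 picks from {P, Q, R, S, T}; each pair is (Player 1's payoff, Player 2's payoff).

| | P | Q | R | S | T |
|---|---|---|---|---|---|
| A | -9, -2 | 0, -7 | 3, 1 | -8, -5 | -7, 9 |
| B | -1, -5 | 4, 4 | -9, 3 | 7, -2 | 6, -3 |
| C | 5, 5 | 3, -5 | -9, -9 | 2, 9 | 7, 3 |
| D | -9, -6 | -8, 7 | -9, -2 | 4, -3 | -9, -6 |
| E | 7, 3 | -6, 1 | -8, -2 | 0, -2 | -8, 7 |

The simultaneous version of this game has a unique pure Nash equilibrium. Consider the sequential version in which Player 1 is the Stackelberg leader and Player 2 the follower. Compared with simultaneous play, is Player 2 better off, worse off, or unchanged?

Solve by backward induction (Player 1 leads).
- A: BR = T, leader payoff -7.
- B: BR = Q, leader payoff 4.
- C: BR = S, leader payoff 2.
- D: BR = Q, leader payoff -8.
- E: BR = T, leader payoff -8.
Among -7, 4, 2, -8, -8, the best is 4 at B. Subgame-perfect outcome: (B, Q) with payoffs (4, 4).
Now find the simultaneous Nash equilibrium.
Player 1's best replies: P→E; Q→B; R→A; S→B; T→C.
Player 2's best replies: A→T; B→Q; C→S; D→Q; E→T.
The unique mutual best reply is (B, Q), giving (4, 4).
Player 2 earns 4 sequentially versus 4 at the Nash outcome: unchanged.

unchanged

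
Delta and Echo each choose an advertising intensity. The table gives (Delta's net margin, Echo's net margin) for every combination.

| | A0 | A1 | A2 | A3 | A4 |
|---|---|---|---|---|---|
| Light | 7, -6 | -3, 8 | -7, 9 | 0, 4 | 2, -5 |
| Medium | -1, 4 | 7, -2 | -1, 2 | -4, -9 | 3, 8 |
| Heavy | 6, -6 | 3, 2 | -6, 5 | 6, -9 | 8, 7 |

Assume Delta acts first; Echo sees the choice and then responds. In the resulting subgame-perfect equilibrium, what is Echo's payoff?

Solve by backward induction (Delta leads).
- Light: BR = A2, leader payoff -7.
- Medium: BR = A4, leader payoff 3.
- Heavy: BR = A4, leader payoff 8.
Among -7, 3, 8, the best is 8 at Heavy. Subgame-perfect outcome: (Heavy, A4) with payoffs (8, 7).

7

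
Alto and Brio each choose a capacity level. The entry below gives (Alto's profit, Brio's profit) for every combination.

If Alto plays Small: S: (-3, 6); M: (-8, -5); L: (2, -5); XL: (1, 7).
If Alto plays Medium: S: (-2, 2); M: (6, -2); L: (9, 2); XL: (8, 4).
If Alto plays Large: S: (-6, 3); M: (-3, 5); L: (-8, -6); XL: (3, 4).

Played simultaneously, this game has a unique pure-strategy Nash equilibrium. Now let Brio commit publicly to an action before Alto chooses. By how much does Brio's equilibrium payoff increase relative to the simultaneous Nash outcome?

Solve by backward induction (Brio leads).
- S: Alto compares -3, -2, -6 and picks Medium; Brio would get 2.
- M: Alto compares -8, 6, -3 and picks Medium; Brio would get -2.
- L: Alto compares 2, 9, -8 and picks Medium; Brio would get 2.
- XL: Alto compares 1, 8, 3 and picks Medium; Brio would get 4.
Among 2, -2, 2, 4, the best is 4 at XL. Subgame-perfect outcome: (Medium, XL) with payoffs (8, 4).
Now find the simultaneous Nash equilibrium.
Alto's best replies: S→Medium; M→Medium; L→Medium; XL→Medium.
Brio's best replies: Small→XL; Medium→XL; Large→M.
Only (Medium, XL) has each player best-responding; Nash payoffs (8, 4).
Brio's commitment gain: 4 − 4 = 0.

0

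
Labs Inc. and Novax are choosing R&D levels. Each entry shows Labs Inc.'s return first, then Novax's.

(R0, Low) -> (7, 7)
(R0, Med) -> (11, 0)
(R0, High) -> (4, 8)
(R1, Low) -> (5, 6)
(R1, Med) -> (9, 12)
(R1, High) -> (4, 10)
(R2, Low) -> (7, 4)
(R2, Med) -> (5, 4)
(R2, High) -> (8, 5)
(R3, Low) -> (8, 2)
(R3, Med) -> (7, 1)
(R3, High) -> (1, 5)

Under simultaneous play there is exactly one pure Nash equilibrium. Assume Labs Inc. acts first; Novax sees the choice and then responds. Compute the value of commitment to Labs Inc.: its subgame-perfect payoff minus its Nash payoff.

Solve by backward induction (Labs Inc. leads).
- R0: BR = High, leader payoff 4.
- R1: BR = Med, leader payoff 9.
- R2: BR = High, leader payoff 8.
- R3: BR = High, leader payoff 1.
Labs Inc.'s induced payoffs are 4, 9, 8, 1, so Labs Inc. commits to R1. Subgame-perfect outcome: (R1, Med) with payoffs (9, 12).
Now find the simultaneous Nash equilibrium.
Labs Inc.'s best replies: Low→R3; Med→R0; High→R2.
Novax's best replies: R0→High; R1→Med; R2→High; R3→High.
The unique mutual best reply is (R2, High), giving (8, 5).
Labs Inc.'s commitment gain: 9 − 8 = 1.

1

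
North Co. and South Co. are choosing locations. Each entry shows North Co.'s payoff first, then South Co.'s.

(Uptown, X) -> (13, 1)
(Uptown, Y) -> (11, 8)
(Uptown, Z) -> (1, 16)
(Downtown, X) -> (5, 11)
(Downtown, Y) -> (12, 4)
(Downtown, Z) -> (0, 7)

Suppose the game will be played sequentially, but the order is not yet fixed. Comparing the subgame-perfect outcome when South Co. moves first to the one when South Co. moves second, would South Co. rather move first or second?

If North Co. leads: South Co.'s best replies are Uptown→Z, Downtown→X; North Co.'s induced payoffs 1, 5; outcome (Downtown, X), payoffs (5, 11).
If South Co. leads: North Co.'s best replies are X→Uptown, Y→Downtown, Z→Uptown; South Co.'s induced payoffs 1, 4, 16; outcome (Uptown, Z), payoffs (1, 16).
South Co. gets 16 moving first and 11 moving second, so South Co. prefers to move first.

first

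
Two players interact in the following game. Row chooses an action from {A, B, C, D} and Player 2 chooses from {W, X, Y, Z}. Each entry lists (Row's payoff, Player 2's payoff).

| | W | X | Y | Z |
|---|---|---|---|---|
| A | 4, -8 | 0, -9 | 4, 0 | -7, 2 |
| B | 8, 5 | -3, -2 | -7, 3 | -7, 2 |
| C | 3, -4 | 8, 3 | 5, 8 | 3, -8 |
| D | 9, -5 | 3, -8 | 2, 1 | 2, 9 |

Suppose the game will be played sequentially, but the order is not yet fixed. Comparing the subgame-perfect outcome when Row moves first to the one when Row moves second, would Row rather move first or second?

If Row leads: Player 2's best replies are A→Z, B→W, C→Y, D→Z; Row's induced payoffs -7, 8, 5, 2; outcome (B, W), payoffs (8, 5).
If Player 2 leads: Row's best replies are W→D, X→C, Y→C, Z→C; Player 2's induced payoffs -5, 3, 8, -8; outcome (C, Y), payoffs (5, 8).
Row gets 8 moving first and 5 moving second, so Row prefers to move first.

first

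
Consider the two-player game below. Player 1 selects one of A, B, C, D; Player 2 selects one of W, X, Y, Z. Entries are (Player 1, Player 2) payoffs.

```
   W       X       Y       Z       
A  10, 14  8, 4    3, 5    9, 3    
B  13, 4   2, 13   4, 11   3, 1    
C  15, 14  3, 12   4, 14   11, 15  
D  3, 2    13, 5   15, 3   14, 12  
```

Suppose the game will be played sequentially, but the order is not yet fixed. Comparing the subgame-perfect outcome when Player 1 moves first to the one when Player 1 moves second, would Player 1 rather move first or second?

If Player 1 leads: Player 2's best replies are A→W, B→X, C→Z, D→Z; Player 1's induced payoffs 10, 2, 11, 14; outcome (D, Z), payoffs (14, 12).
If Player 2 leads: Player 1's best replies are W→C, X→D, Y→D, Z→D; Player 2's induced payoffs 14, 5, 3, 12; outcome (C, W), payoffs (15, 14).
Player 1 gets 14 moving first and 15 moving second, so Player 1 prefers to move second.

second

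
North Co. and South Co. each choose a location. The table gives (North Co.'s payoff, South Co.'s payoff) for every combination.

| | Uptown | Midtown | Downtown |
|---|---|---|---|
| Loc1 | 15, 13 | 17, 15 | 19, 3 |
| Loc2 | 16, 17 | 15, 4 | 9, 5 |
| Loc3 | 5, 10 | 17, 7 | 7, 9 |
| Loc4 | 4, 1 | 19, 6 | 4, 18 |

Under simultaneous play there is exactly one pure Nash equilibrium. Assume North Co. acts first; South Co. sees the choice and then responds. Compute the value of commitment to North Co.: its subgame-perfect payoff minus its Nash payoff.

Solve by backward induction (North Co. leads).
- Loc1: BR = Midtown, leader payoff 17.
- Loc2: BR = Uptown, leader payoff 16.
- Loc3: BR = Uptown, leader payoff 5.
- Loc4: BR = Downtown, leader payoff 4.
Maximizing over 17, 16, 5, 4, North Co. chooses Loc1. Subgame-perfect outcome: (Loc1, Midtown) with payoffs (17, 15).
Under simultaneous play:
North Co.'s best replies: Uptown→Loc2; Midtown→Loc4; Downtown→Loc1.
South Co.'s best replies: Loc1→Midtown; Loc2→Uptown; Loc3→Uptown; Loc4→Downtown.
Only (Loc2, Uptown) has each player best-responding; Nash payoffs (16, 17).
North Co.'s commitment gain: 17 − 16 = 1.

1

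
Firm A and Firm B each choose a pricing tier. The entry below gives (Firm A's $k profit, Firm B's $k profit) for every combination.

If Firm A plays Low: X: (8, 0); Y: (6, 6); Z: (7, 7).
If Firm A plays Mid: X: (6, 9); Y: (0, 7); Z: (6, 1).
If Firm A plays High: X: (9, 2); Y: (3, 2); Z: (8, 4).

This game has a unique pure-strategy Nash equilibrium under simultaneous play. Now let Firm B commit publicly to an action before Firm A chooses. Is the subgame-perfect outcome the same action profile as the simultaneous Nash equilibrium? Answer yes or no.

Backward induction with Firm B moving first.
- X: Firm A compares 8, 6, 9 and picks High; Firm B would get 2.
- Y: Firm A compares 6, 0, 3 and picks Low; Firm B would get 6.
- Z: Firm A compares 7, 6, 8 and picks High; Firm B would get 4.
Among 2, 6, 4, the best is 6 at Y. Subgame-perfect outcome: (Low, Y) with payoffs (6, 6).
Under simultaneous play:
Firm A's best replies: X→High; Y→Low; Z→High.
Firm B's best replies: Low→Z; Mid→X; High→Z.
The unique mutual best reply is (High, Z), giving (8, 4).
Sequential outcome (Low, Y) differs from the Nash profile (High, Z).

no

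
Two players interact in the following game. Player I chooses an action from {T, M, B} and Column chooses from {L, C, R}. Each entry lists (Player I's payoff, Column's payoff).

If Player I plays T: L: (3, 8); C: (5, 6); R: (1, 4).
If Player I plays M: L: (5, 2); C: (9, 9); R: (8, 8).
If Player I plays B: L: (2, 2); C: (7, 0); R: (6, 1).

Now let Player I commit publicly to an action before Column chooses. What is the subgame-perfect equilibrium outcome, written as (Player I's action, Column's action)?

(M, C)

Column best-responds to each possible Player I move:
- T: BR = L, leader payoff 3.
- M: BR = C, leader payoff 9.
- B: BR = L, leader payoff 2.
Among 3, 9, 2, the best is 9 at M. Subgame-perfect outcome: (M, C) with payoffs (9, 9).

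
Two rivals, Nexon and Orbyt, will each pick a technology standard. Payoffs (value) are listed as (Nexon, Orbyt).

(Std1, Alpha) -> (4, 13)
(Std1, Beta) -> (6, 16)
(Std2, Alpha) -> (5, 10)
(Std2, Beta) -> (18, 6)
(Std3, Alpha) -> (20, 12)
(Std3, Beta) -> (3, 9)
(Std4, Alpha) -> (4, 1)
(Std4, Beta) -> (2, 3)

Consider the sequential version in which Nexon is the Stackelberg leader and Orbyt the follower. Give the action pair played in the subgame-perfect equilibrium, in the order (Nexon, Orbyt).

Solve by backward induction (Nexon leads).
- Std1 → Orbyt plays Beta (best of 13, 16); Nexon gets 6.
- Std2 → Orbyt plays Alpha (best of 10, 6); Nexon gets 5.
- Std3 → Orbyt plays Alpha (best of 12, 9); Nexon gets 20.
- Std4 → Orbyt plays Beta (best of 1, 3); Nexon gets 2.
Nexon's induced payoffs are 6, 5, 20, 2, so Nexon commits to Std3. Subgame-perfect outcome: (Std3, Alpha) with payoffs (20, 12).

(Std3, Alpha)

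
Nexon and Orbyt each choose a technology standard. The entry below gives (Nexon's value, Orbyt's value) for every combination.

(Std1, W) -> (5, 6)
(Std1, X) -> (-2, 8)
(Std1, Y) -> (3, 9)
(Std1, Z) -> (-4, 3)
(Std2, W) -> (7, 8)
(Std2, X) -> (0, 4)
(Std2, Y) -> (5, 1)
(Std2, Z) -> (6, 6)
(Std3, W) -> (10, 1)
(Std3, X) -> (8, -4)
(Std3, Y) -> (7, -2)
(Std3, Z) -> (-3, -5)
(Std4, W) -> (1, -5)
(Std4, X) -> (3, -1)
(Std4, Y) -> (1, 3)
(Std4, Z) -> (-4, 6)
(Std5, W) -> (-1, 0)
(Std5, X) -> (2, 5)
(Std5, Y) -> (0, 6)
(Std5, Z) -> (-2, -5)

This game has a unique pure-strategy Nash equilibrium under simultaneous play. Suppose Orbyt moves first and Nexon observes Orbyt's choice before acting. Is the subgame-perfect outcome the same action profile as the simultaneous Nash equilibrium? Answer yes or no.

Backward induction with Orbyt moving first.
- W: Nexon compares 5, 7, 10, 1, -1 and picks Std3; Orbyt would get 1.
- X: Nexon compares -2, 0, 8, 3, 2 and picks Std3; Orbyt would get -4.
- Y: Nexon compares 3, 5, 7, 1, 0 and picks Std3; Orbyt would get -2.
- Z: Nexon compares -4, 6, -3, -4, -2 and picks Std2; Orbyt would get 6.
Among 1, -4, -2, 6, the best is 6 at Z. Subgame-perfect outcome: (Std2, Z) with payoffs (6, 6).
Now find the simultaneous Nash equilibrium.
Nexon's best replies: W→Std3; X→Std3; Y→Std3; Z→Std2.
Orbyt's best replies: Std1→Y; Std2→W; Std3→W; Std4→Z; Std5→Y.
Only (Std3, W) has each player best-responding; Nash payoffs (10, 1).
Sequential outcome (Std2, Z) differs from the Nash profile (Std3, W).

no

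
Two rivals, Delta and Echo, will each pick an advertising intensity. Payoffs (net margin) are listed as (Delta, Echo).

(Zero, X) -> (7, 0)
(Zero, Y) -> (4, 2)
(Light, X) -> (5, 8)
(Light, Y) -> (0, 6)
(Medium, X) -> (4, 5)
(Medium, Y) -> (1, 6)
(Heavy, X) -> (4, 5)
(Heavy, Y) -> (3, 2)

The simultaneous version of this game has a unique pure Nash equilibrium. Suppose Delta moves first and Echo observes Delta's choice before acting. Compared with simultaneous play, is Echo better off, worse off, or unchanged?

Work backward from Echo's decision.
- Zero: BR = Y, leader payoff 4.
- Light: BR = X, leader payoff 5.
- Medium: BR = Y, leader payoff 1.
- Heavy: BR = X, leader payoff 4.
Maximizing over 4, 5, 1, 4, Delta chooses Light. Subgame-perfect outcome: (Light, X) with payoffs (5, 8).
Now find the simultaneous Nash equilibrium.
Delta's best replies: X→Zero; Y→Zero.
Echo's best replies: Zero→Y; Light→X; Medium→Y; Heavy→X.
The unique mutual best reply is (Zero, Y), giving (4, 2).
Echo earns 8 sequentially versus 2 at the Nash outcome: better off.

better off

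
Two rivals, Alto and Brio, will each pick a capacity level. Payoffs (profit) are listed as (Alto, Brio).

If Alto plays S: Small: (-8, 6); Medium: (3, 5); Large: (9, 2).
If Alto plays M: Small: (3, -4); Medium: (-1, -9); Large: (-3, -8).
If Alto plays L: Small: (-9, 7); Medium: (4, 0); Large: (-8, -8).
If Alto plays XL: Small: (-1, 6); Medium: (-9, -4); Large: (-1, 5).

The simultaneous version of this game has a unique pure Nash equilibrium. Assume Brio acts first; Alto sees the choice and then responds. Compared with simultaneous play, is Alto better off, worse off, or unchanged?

Solve by backward induction (Brio leads).
- Small: Alto compares -8, 3, -9, -1 and picks M; Brio would get -4.
- Medium: Alto compares 3, -1, 4, -9 and picks L; Brio would get 0.
- Large: Alto compares 9, -3, -8, -1 and picks S; Brio would get 2.
Brio's induced payoffs are -4, 0, 2, so Brio commits to Large. Subgame-perfect outcome: (S, Large) with payoffs (9, 2).
For the simultaneous game, intersect best replies.
Alto's best replies: Small→M; Medium→L; Large→S.
Brio's best replies: S→Small; M→Small; L→Small; XL→Small.
Only (M, Small) has each player best-responding; Nash payoffs (3, -4).
Alto earns 9 sequentially versus 3 at the Nash outcome: better off.

better off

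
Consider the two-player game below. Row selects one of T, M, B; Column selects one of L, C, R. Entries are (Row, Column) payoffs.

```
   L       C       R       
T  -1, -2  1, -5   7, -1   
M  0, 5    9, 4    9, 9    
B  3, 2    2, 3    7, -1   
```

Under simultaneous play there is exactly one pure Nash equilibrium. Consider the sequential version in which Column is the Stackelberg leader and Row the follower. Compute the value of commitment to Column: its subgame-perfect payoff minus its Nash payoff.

Row best-responds to each possible Column move:
- L: Row compares -1, 0, 3 and picks B; Column would get 2.
- C: Row compares 1, 9, 2 and picks M; Column would get 4.
- R: Row compares 7, 9, 7 and picks M; Column would get 9.
Among 2, 4, 9, the best is 9 at R. Subgame-perfect outcome: (M, R) with payoffs (9, 9).
Now find the simultaneous Nash equilibrium.
Row's best replies: L→B; C→M; R→M.
Column's best replies: T→R; M→R; B→C.
The unique mutual best reply is (M, R), giving (9, 9).
Column's commitment gain: 9 − 9 = 0.

0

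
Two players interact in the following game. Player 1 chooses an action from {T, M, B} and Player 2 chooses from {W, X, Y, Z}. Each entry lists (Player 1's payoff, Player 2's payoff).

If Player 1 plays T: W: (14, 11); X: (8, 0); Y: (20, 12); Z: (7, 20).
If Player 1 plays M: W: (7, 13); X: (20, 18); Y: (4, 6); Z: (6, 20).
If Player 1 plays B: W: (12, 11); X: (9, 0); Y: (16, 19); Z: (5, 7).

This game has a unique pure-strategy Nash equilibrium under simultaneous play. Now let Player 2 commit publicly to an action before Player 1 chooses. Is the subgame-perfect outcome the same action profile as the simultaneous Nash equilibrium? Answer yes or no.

Backward induction with Player 2 moving first.
- W: BR = T, leader payoff 11.
- X: BR = M, leader payoff 18.
- Y: BR = T, leader payoff 12.
- Z: BR = T, leader payoff 20.
Maximizing over 11, 18, 12, 20, Player 2 chooses Z. Subgame-perfect outcome: (T, Z) with payoffs (7, 20).
Under simultaneous play:
Player 1's best replies: W→T; X→M; Y→T; Z→T.
Player 2's best replies: T→Z; M→Z; B→Y.
The unique mutual best reply is (T, Z), giving (7, 20).
Sequential outcome (T, Z) coincides with the Nash profile (T, Z).

yes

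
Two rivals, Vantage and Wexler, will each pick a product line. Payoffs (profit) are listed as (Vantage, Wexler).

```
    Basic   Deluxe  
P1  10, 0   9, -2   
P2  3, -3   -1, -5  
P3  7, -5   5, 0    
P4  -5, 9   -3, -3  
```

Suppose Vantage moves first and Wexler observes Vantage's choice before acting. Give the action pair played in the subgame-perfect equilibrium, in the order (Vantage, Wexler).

Wexler best-responds to each possible Vantage move:
- P1: Wexler compares 0, -2 and picks Basic; Vantage would get 10.
- P2: Wexler compares -3, -5 and picks Basic; Vantage would get 3.
- P3: Wexler compares -5, 0 and picks Deluxe; Vantage would get 5.
- P4: Wexler compares 9, -3 and picks Basic; Vantage would get -5.
Among 10, 3, 5, -5, the best is 10 at P1. Subgame-perfect outcome: (P1, Basic) with payoffs (10, 0).

(P1, Basic)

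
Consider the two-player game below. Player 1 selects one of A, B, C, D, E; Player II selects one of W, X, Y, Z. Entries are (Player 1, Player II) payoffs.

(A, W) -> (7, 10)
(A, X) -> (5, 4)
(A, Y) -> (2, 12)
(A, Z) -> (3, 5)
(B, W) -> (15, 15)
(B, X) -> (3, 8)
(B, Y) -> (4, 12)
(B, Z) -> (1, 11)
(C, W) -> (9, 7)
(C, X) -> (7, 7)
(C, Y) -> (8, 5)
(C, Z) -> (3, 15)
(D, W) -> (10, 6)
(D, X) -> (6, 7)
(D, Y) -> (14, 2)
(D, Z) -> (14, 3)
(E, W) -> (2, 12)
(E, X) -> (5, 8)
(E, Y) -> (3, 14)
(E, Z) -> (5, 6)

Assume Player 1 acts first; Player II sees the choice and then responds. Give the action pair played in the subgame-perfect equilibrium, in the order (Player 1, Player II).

(B, W)

Work backward from Player II's decision.
- A: Player II compares 10, 4, 12, 5 and picks Y; Player 1 would get 2.
- B: Player II compares 15, 8, 12, 11 and picks W; Player 1 would get 15.
- C: Player II compares 7, 7, 5, 15 and picks Z; Player 1 would get 3.
- D: Player II compares 6, 7, 2, 3 and picks X; Player 1 would get 6.
- E: Player II compares 12, 8, 14, 6 and picks Y; Player 1 would get 3.
Maximizing over 2, 15, 3, 6, 3, Player 1 chooses B. Subgame-perfect outcome: (B, W) with payoffs (15, 15).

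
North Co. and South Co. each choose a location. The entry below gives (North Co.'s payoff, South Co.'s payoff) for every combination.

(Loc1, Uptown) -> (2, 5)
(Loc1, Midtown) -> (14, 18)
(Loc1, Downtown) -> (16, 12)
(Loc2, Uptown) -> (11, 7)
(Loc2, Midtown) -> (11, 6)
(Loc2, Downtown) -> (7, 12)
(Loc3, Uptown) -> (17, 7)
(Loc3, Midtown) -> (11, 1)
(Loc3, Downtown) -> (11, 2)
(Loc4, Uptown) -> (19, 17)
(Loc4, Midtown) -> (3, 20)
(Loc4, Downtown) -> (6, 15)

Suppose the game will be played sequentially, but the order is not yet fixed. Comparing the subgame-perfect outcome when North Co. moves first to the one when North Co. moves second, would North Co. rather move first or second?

first

If North Co. leads: South Co.'s best replies are Loc1→Midtown, Loc2→Downtown, Loc3→Uptown, Loc4→Midtown; North Co.'s induced payoffs 14, 7, 17, 3; outcome (Loc3, Uptown), payoffs (17, 7).
If South Co. leads: North Co.'s best replies are Uptown→Loc4, Midtown→Loc1, Downtown→Loc1; South Co.'s induced payoffs 17, 18, 12; outcome (Loc1, Midtown), payoffs (14, 18).
North Co. gets 17 moving first and 14 moving second, so North Co. prefers to move first.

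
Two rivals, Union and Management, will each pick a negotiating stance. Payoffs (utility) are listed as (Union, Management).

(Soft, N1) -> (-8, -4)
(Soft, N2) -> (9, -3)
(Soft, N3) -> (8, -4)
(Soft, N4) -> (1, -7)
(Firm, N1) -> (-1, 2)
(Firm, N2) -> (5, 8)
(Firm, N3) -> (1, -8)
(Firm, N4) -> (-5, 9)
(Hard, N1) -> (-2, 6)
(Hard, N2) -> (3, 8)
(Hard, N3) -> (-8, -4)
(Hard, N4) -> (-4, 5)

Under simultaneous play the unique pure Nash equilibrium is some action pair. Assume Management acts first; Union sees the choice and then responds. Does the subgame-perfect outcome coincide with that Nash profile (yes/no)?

no

Work backward from Union's decision.
- N1: BR = Firm, leader payoff 2.
- N2: BR = Soft, leader payoff -3.
- N3: BR = Soft, leader payoff -4.
- N4: BR = Soft, leader payoff -7.
Among 2, -3, -4, -7, the best is 2 at N1. Subgame-perfect outcome: (Firm, N1) with payoffs (-1, 2).
Under simultaneous play:
Union's best replies: N1→Firm; N2→Soft; N3→Soft; N4→Soft.
Management's best replies: Soft→N2; Firm→N4; Hard→N2.
The unique mutual best reply is (Soft, N2), giving (9, -3).
Sequential outcome (Firm, N1) differs from the Nash profile (Soft, N2).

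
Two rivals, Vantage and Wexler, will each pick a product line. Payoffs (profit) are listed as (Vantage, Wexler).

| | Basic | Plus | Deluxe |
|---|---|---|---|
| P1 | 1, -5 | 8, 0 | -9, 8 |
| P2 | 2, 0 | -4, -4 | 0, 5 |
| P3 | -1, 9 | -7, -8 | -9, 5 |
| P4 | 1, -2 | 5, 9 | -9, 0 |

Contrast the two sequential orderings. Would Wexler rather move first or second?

If Vantage leads: Wexler's best replies are P1→Deluxe, P2→Deluxe, P3→Basic, P4→Plus; Vantage's induced payoffs -9, 0, -1, 5; outcome (P4, Plus), payoffs (5, 9).
If Wexler leads: Vantage's best replies are Basic→P2, Plus→P1, Deluxe→P2; Wexler's induced payoffs 0, 0, 5; outcome (P2, Deluxe), payoffs (0, 5).
Wexler gets 5 moving first and 9 moving second, so Wexler prefers to move second.

second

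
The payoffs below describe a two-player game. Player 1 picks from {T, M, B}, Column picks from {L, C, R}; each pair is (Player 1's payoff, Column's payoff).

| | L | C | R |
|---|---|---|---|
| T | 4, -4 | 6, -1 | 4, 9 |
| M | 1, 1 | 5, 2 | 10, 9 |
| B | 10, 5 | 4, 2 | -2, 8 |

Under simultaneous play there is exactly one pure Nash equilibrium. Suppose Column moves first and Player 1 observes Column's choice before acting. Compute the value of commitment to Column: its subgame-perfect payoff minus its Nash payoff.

Solve by backward induction (Column leads).
- L: Player 1 compares 4, 1, 10 and picks B; Column would get 5.
- C: Player 1 compares 6, 5, 4 and picks T; Column would get -1.
- R: Player 1 compares 4, 10, -2 and picks M; Column would get 9.
Maximizing over 5, -1, 9, Column chooses R. Subgame-perfect outcome: (M, R) with payoffs (10, 9).
For the simultaneous game, intersect best replies.
Player 1's best replies: L→B; C→T; R→M.
Column's best replies: T→R; M→R; B→R.
Only (M, R) has each player best-responding; Nash payoffs (10, 9).
Column's commitment gain: 9 − 9 = 0.

0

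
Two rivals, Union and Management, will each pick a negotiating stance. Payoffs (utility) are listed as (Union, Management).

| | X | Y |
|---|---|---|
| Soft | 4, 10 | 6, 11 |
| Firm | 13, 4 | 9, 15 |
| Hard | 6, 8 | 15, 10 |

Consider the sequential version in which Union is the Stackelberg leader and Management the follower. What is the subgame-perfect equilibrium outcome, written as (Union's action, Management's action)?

Work backward from Management's decision.
- Soft: Management compares 10, 11 and picks Y; Union would get 6.
- Firm: Management compares 4, 15 and picks Y; Union would get 9.
- Hard: Management compares 8, 10 and picks Y; Union would get 15.
Among 6, 9, 15, the best is 15 at Hard. Subgame-perfect outcome: (Hard, Y) with payoffs (15, 10).

(Hard, Y)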